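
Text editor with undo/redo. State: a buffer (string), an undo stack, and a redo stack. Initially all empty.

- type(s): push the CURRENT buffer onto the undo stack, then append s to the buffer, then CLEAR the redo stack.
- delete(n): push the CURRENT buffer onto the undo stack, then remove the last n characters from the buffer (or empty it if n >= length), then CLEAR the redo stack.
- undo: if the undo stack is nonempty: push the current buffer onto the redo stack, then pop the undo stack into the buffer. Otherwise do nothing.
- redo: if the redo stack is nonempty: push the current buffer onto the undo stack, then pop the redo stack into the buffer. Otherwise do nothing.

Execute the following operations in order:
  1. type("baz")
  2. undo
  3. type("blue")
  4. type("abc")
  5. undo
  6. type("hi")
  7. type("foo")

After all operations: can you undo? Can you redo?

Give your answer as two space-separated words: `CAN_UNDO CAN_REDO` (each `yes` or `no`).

After op 1 (type): buf='baz' undo_depth=1 redo_depth=0
After op 2 (undo): buf='(empty)' undo_depth=0 redo_depth=1
After op 3 (type): buf='blue' undo_depth=1 redo_depth=0
After op 4 (type): buf='blueabc' undo_depth=2 redo_depth=0
After op 5 (undo): buf='blue' undo_depth=1 redo_depth=1
After op 6 (type): buf='bluehi' undo_depth=2 redo_depth=0
After op 7 (type): buf='bluehifoo' undo_depth=3 redo_depth=0

Answer: yes no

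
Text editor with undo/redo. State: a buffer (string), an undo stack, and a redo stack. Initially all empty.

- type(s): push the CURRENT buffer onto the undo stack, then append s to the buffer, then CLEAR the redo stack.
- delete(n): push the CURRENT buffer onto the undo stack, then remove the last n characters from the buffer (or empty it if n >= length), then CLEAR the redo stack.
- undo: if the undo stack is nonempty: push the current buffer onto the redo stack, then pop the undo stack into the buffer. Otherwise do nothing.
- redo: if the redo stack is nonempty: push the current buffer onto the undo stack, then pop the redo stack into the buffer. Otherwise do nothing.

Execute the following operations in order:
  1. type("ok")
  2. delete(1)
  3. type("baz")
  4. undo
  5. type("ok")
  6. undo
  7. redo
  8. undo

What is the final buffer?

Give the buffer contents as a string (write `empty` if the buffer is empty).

Answer: o

Derivation:
After op 1 (type): buf='ok' undo_depth=1 redo_depth=0
After op 2 (delete): buf='o' undo_depth=2 redo_depth=0
After op 3 (type): buf='obaz' undo_depth=3 redo_depth=0
After op 4 (undo): buf='o' undo_depth=2 redo_depth=1
After op 5 (type): buf='ook' undo_depth=3 redo_depth=0
After op 6 (undo): buf='o' undo_depth=2 redo_depth=1
After op 7 (redo): buf='ook' undo_depth=3 redo_depth=0
After op 8 (undo): buf='o' undo_depth=2 redo_depth=1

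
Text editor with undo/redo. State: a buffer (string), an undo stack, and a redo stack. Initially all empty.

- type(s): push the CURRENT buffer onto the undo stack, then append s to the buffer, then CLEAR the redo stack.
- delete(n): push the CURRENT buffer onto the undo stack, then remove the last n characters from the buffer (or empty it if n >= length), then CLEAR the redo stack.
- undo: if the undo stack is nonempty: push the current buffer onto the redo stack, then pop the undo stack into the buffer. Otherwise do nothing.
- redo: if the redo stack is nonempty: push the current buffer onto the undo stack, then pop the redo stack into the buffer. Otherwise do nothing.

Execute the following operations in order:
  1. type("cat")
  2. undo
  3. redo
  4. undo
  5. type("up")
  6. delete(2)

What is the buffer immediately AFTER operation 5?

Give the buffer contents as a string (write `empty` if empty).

Answer: up

Derivation:
After op 1 (type): buf='cat' undo_depth=1 redo_depth=0
After op 2 (undo): buf='(empty)' undo_depth=0 redo_depth=1
After op 3 (redo): buf='cat' undo_depth=1 redo_depth=0
After op 4 (undo): buf='(empty)' undo_depth=0 redo_depth=1
After op 5 (type): buf='up' undo_depth=1 redo_depth=0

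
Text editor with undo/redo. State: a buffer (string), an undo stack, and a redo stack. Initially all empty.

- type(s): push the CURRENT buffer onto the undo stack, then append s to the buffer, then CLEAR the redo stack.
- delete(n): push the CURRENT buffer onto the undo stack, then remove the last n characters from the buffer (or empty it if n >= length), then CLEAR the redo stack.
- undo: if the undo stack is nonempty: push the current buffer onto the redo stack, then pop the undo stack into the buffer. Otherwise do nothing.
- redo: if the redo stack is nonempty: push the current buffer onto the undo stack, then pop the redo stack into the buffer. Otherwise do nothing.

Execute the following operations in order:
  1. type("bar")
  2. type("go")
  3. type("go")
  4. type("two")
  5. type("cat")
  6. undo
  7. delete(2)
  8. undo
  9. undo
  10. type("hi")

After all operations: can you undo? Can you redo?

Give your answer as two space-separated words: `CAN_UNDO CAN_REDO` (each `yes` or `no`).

Answer: yes no

Derivation:
After op 1 (type): buf='bar' undo_depth=1 redo_depth=0
After op 2 (type): buf='bargo' undo_depth=2 redo_depth=0
After op 3 (type): buf='bargogo' undo_depth=3 redo_depth=0
After op 4 (type): buf='bargogotwo' undo_depth=4 redo_depth=0
After op 5 (type): buf='bargogotwocat' undo_depth=5 redo_depth=0
After op 6 (undo): buf='bargogotwo' undo_depth=4 redo_depth=1
After op 7 (delete): buf='bargogot' undo_depth=5 redo_depth=0
After op 8 (undo): buf='bargogotwo' undo_depth=4 redo_depth=1
After op 9 (undo): buf='bargogo' undo_depth=3 redo_depth=2
After op 10 (type): buf='bargogohi' undo_depth=4 redo_depth=0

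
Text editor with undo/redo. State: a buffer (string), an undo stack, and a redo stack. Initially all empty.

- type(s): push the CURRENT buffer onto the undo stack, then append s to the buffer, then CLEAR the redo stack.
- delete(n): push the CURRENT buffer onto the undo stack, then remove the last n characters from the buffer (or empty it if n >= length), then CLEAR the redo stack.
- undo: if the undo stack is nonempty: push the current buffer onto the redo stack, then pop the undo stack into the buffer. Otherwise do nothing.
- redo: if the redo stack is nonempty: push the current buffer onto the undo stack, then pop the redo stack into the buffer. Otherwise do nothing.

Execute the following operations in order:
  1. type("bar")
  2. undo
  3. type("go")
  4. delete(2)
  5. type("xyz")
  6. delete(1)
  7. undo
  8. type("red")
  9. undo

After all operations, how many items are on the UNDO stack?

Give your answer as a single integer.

Answer: 3

Derivation:
After op 1 (type): buf='bar' undo_depth=1 redo_depth=0
After op 2 (undo): buf='(empty)' undo_depth=0 redo_depth=1
After op 3 (type): buf='go' undo_depth=1 redo_depth=0
After op 4 (delete): buf='(empty)' undo_depth=2 redo_depth=0
After op 5 (type): buf='xyz' undo_depth=3 redo_depth=0
After op 6 (delete): buf='xy' undo_depth=4 redo_depth=0
After op 7 (undo): buf='xyz' undo_depth=3 redo_depth=1
After op 8 (type): buf='xyzred' undo_depth=4 redo_depth=0
After op 9 (undo): buf='xyz' undo_depth=3 redo_depth=1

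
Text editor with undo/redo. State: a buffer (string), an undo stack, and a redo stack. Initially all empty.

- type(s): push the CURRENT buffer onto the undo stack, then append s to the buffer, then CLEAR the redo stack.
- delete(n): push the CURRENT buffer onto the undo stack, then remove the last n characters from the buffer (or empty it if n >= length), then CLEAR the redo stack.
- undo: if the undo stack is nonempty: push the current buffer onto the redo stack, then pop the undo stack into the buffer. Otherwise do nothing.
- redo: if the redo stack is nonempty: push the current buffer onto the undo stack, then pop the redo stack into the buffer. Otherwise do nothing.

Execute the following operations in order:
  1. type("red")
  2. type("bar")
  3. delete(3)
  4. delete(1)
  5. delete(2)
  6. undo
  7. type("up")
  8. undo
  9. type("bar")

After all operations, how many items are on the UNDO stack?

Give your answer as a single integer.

Answer: 5

Derivation:
After op 1 (type): buf='red' undo_depth=1 redo_depth=0
After op 2 (type): buf='redbar' undo_depth=2 redo_depth=0
After op 3 (delete): buf='red' undo_depth=3 redo_depth=0
After op 4 (delete): buf='re' undo_depth=4 redo_depth=0
After op 5 (delete): buf='(empty)' undo_depth=5 redo_depth=0
After op 6 (undo): buf='re' undo_depth=4 redo_depth=1
After op 7 (type): buf='reup' undo_depth=5 redo_depth=0
After op 8 (undo): buf='re' undo_depth=4 redo_depth=1
After op 9 (type): buf='rebar' undo_depth=5 redo_depth=0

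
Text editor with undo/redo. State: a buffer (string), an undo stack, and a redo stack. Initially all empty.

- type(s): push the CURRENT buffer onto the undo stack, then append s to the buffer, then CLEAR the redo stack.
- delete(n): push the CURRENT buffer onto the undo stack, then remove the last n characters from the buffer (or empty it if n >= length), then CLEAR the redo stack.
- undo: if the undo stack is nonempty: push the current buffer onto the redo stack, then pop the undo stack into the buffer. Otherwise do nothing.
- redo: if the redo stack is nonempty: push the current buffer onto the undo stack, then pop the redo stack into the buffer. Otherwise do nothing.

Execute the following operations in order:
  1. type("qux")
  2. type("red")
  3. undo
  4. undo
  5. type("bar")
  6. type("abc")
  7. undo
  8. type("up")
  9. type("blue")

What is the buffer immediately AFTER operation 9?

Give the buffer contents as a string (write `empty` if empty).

Answer: barupblue

Derivation:
After op 1 (type): buf='qux' undo_depth=1 redo_depth=0
After op 2 (type): buf='quxred' undo_depth=2 redo_depth=0
After op 3 (undo): buf='qux' undo_depth=1 redo_depth=1
After op 4 (undo): buf='(empty)' undo_depth=0 redo_depth=2
After op 5 (type): buf='bar' undo_depth=1 redo_depth=0
After op 6 (type): buf='barabc' undo_depth=2 redo_depth=0
After op 7 (undo): buf='bar' undo_depth=1 redo_depth=1
After op 8 (type): buf='barup' undo_depth=2 redo_depth=0
After op 9 (type): buf='barupblue' undo_depth=3 redo_depth=0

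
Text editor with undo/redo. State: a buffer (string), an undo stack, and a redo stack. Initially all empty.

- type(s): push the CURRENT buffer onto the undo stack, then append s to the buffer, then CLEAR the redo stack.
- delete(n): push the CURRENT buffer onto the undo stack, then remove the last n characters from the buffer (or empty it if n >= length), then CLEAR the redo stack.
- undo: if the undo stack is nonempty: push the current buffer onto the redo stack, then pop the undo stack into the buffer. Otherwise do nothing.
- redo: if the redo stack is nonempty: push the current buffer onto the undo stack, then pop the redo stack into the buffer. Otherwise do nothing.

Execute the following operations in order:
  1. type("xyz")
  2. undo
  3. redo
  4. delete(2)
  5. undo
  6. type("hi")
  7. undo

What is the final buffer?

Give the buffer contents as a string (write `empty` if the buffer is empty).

Answer: xyz

Derivation:
After op 1 (type): buf='xyz' undo_depth=1 redo_depth=0
After op 2 (undo): buf='(empty)' undo_depth=0 redo_depth=1
After op 3 (redo): buf='xyz' undo_depth=1 redo_depth=0
After op 4 (delete): buf='x' undo_depth=2 redo_depth=0
After op 5 (undo): buf='xyz' undo_depth=1 redo_depth=1
After op 6 (type): buf='xyzhi' undo_depth=2 redo_depth=0
After op 7 (undo): buf='xyz' undo_depth=1 redo_depth=1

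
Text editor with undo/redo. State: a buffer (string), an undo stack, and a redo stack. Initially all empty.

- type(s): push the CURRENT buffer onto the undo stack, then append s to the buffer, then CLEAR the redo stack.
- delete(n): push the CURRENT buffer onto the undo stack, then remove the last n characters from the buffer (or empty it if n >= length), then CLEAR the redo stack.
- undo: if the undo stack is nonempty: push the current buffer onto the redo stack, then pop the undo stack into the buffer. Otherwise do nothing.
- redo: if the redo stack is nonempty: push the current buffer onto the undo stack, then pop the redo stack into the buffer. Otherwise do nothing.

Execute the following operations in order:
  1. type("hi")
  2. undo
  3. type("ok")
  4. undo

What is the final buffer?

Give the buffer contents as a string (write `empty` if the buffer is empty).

After op 1 (type): buf='hi' undo_depth=1 redo_depth=0
After op 2 (undo): buf='(empty)' undo_depth=0 redo_depth=1
After op 3 (type): buf='ok' undo_depth=1 redo_depth=0
After op 4 (undo): buf='(empty)' undo_depth=0 redo_depth=1

Answer: empty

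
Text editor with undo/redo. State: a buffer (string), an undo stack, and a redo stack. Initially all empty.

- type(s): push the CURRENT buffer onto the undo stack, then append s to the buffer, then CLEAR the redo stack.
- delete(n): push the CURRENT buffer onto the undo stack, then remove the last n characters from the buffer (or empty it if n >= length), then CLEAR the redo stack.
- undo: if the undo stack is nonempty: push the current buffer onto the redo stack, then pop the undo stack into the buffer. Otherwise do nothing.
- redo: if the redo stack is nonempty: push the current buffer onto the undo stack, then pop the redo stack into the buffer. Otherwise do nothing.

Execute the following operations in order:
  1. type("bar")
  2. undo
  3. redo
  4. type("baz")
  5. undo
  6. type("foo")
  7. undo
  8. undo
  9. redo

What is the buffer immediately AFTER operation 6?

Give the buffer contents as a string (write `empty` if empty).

Answer: barfoo

Derivation:
After op 1 (type): buf='bar' undo_depth=1 redo_depth=0
After op 2 (undo): buf='(empty)' undo_depth=0 redo_depth=1
After op 3 (redo): buf='bar' undo_depth=1 redo_depth=0
After op 4 (type): buf='barbaz' undo_depth=2 redo_depth=0
After op 5 (undo): buf='bar' undo_depth=1 redo_depth=1
After op 6 (type): buf='barfoo' undo_depth=2 redo_depth=0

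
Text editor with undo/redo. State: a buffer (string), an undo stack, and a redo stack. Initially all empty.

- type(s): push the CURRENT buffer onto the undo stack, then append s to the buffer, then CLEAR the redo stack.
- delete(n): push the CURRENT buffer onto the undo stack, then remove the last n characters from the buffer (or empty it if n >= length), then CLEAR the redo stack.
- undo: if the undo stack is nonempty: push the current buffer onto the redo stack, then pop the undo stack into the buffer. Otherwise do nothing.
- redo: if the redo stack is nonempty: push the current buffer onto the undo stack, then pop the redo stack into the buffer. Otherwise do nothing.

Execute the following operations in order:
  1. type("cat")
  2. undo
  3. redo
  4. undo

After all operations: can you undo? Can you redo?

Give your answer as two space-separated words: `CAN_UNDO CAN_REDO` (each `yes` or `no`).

Answer: no yes

Derivation:
After op 1 (type): buf='cat' undo_depth=1 redo_depth=0
After op 2 (undo): buf='(empty)' undo_depth=0 redo_depth=1
After op 3 (redo): buf='cat' undo_depth=1 redo_depth=0
After op 4 (undo): buf='(empty)' undo_depth=0 redo_depth=1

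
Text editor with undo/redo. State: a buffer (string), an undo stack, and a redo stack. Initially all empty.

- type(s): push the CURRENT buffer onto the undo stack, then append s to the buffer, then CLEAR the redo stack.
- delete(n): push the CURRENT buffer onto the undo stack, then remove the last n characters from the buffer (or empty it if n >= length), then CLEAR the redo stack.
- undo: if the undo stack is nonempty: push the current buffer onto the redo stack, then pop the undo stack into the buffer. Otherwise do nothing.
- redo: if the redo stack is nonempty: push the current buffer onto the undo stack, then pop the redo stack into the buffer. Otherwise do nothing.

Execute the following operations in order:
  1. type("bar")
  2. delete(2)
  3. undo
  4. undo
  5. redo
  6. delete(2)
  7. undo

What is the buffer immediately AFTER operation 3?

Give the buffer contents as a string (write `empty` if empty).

Answer: bar

Derivation:
After op 1 (type): buf='bar' undo_depth=1 redo_depth=0
After op 2 (delete): buf='b' undo_depth=2 redo_depth=0
After op 3 (undo): buf='bar' undo_depth=1 redo_depth=1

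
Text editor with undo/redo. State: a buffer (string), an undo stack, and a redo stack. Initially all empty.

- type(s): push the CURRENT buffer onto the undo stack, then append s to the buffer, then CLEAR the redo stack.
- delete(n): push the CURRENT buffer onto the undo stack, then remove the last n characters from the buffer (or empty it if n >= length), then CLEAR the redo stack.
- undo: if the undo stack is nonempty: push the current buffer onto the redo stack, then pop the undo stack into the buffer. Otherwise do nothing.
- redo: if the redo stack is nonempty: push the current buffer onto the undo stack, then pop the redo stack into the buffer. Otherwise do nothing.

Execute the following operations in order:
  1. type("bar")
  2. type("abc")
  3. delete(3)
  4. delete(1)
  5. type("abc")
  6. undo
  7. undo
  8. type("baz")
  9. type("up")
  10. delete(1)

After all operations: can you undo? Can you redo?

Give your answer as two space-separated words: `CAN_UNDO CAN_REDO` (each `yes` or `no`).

Answer: yes no

Derivation:
After op 1 (type): buf='bar' undo_depth=1 redo_depth=0
After op 2 (type): buf='barabc' undo_depth=2 redo_depth=0
After op 3 (delete): buf='bar' undo_depth=3 redo_depth=0
After op 4 (delete): buf='ba' undo_depth=4 redo_depth=0
After op 5 (type): buf='baabc' undo_depth=5 redo_depth=0
After op 6 (undo): buf='ba' undo_depth=4 redo_depth=1
After op 7 (undo): buf='bar' undo_depth=3 redo_depth=2
After op 8 (type): buf='barbaz' undo_depth=4 redo_depth=0
After op 9 (type): buf='barbazup' undo_depth=5 redo_depth=0
After op 10 (delete): buf='barbazu' undo_depth=6 redo_depth=0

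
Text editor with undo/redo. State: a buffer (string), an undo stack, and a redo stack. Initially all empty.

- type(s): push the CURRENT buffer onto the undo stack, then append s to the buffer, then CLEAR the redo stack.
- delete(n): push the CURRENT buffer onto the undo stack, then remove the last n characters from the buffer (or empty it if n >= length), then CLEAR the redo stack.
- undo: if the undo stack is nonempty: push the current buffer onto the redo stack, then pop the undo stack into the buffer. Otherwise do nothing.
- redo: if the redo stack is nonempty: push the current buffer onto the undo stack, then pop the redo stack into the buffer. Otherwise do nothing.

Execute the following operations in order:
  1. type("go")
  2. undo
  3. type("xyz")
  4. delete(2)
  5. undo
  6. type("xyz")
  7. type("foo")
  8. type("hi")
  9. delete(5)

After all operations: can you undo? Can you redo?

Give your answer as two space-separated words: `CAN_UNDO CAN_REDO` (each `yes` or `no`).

After op 1 (type): buf='go' undo_depth=1 redo_depth=0
After op 2 (undo): buf='(empty)' undo_depth=0 redo_depth=1
After op 3 (type): buf='xyz' undo_depth=1 redo_depth=0
After op 4 (delete): buf='x' undo_depth=2 redo_depth=0
After op 5 (undo): buf='xyz' undo_depth=1 redo_depth=1
After op 6 (type): buf='xyzxyz' undo_depth=2 redo_depth=0
After op 7 (type): buf='xyzxyzfoo' undo_depth=3 redo_depth=0
After op 8 (type): buf='xyzxyzfoohi' undo_depth=4 redo_depth=0
After op 9 (delete): buf='xyzxyz' undo_depth=5 redo_depth=0

Answer: yes no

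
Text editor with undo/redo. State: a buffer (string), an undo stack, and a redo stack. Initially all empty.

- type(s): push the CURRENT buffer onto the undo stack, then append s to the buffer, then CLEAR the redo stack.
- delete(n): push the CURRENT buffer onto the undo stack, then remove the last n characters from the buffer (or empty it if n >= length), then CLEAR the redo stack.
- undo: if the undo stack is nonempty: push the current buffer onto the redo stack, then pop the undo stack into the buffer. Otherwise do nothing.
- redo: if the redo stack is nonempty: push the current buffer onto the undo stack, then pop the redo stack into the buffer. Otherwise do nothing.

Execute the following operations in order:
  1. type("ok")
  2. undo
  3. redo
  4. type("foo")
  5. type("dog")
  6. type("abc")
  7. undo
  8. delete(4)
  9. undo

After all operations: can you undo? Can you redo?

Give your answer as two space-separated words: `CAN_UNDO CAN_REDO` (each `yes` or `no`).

After op 1 (type): buf='ok' undo_depth=1 redo_depth=0
After op 2 (undo): buf='(empty)' undo_depth=0 redo_depth=1
After op 3 (redo): buf='ok' undo_depth=1 redo_depth=0
After op 4 (type): buf='okfoo' undo_depth=2 redo_depth=0
After op 5 (type): buf='okfoodog' undo_depth=3 redo_depth=0
After op 6 (type): buf='okfoodogabc' undo_depth=4 redo_depth=0
After op 7 (undo): buf='okfoodog' undo_depth=3 redo_depth=1
After op 8 (delete): buf='okfo' undo_depth=4 redo_depth=0
After op 9 (undo): buf='okfoodog' undo_depth=3 redo_depth=1

Answer: yes yes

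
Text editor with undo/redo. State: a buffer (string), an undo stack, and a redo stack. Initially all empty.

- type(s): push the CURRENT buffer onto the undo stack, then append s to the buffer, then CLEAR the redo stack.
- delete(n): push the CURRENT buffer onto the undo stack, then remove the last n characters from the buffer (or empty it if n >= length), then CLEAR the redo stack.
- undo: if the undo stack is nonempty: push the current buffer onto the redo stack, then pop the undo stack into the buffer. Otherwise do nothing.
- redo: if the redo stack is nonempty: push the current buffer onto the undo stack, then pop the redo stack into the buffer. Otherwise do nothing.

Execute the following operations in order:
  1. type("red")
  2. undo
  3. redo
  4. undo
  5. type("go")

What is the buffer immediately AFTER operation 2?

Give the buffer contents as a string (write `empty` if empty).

After op 1 (type): buf='red' undo_depth=1 redo_depth=0
After op 2 (undo): buf='(empty)' undo_depth=0 redo_depth=1

Answer: empty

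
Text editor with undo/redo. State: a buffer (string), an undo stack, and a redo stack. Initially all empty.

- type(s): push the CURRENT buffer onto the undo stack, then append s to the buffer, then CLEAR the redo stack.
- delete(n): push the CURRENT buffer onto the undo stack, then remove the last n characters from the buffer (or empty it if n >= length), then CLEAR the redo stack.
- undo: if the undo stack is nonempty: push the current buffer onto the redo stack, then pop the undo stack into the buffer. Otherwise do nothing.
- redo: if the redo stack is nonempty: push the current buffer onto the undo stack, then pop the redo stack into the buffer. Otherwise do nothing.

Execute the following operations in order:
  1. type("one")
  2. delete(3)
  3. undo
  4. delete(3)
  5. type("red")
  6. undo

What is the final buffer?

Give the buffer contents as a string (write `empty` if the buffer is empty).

Answer: empty

Derivation:
After op 1 (type): buf='one' undo_depth=1 redo_depth=0
After op 2 (delete): buf='(empty)' undo_depth=2 redo_depth=0
After op 3 (undo): buf='one' undo_depth=1 redo_depth=1
After op 4 (delete): buf='(empty)' undo_depth=2 redo_depth=0
After op 5 (type): buf='red' undo_depth=3 redo_depth=0
After op 6 (undo): buf='(empty)' undo_depth=2 redo_depth=1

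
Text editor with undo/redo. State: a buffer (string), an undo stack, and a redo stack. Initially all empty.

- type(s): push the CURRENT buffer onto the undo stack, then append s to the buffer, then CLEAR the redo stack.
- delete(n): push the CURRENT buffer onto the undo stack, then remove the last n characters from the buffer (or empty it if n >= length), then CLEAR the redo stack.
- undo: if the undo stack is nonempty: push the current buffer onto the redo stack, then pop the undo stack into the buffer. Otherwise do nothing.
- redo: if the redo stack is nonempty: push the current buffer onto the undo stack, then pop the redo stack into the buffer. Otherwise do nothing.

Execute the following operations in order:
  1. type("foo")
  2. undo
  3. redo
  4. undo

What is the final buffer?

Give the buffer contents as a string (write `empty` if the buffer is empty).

Answer: empty

Derivation:
After op 1 (type): buf='foo' undo_depth=1 redo_depth=0
After op 2 (undo): buf='(empty)' undo_depth=0 redo_depth=1
After op 3 (redo): buf='foo' undo_depth=1 redo_depth=0
After op 4 (undo): buf='(empty)' undo_depth=0 redo_depth=1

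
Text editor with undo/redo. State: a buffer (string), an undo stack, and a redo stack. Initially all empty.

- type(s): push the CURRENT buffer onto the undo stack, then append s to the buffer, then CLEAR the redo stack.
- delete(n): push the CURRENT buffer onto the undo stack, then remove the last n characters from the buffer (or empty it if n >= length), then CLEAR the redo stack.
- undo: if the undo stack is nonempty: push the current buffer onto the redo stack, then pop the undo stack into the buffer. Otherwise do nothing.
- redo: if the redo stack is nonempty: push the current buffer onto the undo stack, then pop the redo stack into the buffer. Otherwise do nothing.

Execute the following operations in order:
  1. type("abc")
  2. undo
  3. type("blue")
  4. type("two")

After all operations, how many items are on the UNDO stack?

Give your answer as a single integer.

After op 1 (type): buf='abc' undo_depth=1 redo_depth=0
After op 2 (undo): buf='(empty)' undo_depth=0 redo_depth=1
After op 3 (type): buf='blue' undo_depth=1 redo_depth=0
After op 4 (type): buf='bluetwo' undo_depth=2 redo_depth=0

Answer: 2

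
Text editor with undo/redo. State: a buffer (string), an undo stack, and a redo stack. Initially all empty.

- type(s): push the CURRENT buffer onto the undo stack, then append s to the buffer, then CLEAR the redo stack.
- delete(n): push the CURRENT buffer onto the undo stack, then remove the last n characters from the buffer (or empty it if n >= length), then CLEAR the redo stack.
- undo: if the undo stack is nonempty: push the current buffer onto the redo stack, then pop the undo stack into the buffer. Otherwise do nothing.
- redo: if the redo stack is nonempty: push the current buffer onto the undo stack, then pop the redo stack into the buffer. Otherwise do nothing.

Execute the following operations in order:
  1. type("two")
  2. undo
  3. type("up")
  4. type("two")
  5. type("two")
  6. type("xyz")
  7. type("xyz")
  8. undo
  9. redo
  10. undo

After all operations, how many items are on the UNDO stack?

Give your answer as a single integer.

Answer: 4

Derivation:
After op 1 (type): buf='two' undo_depth=1 redo_depth=0
After op 2 (undo): buf='(empty)' undo_depth=0 redo_depth=1
After op 3 (type): buf='up' undo_depth=1 redo_depth=0
After op 4 (type): buf='uptwo' undo_depth=2 redo_depth=0
After op 5 (type): buf='uptwotwo' undo_depth=3 redo_depth=0
After op 6 (type): buf='uptwotwoxyz' undo_depth=4 redo_depth=0
After op 7 (type): buf='uptwotwoxyzxyz' undo_depth=5 redo_depth=0
After op 8 (undo): buf='uptwotwoxyz' undo_depth=4 redo_depth=1
After op 9 (redo): buf='uptwotwoxyzxyz' undo_depth=5 redo_depth=0
After op 10 (undo): buf='uptwotwoxyz' undo_depth=4 redo_depth=1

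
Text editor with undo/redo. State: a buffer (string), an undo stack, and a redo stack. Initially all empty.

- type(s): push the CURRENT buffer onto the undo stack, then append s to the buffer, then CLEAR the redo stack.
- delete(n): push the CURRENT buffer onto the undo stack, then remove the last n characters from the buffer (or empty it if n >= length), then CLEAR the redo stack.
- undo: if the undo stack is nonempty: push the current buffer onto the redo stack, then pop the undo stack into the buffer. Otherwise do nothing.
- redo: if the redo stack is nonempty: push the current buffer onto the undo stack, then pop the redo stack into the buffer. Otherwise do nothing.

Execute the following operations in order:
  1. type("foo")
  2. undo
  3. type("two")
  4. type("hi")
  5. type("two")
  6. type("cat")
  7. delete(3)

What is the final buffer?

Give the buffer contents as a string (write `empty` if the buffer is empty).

After op 1 (type): buf='foo' undo_depth=1 redo_depth=0
After op 2 (undo): buf='(empty)' undo_depth=0 redo_depth=1
After op 3 (type): buf='two' undo_depth=1 redo_depth=0
After op 4 (type): buf='twohi' undo_depth=2 redo_depth=0
After op 5 (type): buf='twohitwo' undo_depth=3 redo_depth=0
After op 6 (type): buf='twohitwocat' undo_depth=4 redo_depth=0
After op 7 (delete): buf='twohitwo' undo_depth=5 redo_depth=0

Answer: twohitwo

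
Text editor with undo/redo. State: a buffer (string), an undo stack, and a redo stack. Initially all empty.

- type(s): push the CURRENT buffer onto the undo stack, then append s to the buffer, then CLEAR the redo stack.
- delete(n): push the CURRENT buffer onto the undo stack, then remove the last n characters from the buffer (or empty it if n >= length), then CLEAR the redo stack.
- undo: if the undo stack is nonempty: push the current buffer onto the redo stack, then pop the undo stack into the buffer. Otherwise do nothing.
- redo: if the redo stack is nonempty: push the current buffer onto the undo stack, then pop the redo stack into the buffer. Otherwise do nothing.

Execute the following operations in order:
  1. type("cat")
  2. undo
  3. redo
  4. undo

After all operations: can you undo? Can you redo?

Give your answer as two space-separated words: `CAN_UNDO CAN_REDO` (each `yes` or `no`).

Answer: no yes

Derivation:
After op 1 (type): buf='cat' undo_depth=1 redo_depth=0
After op 2 (undo): buf='(empty)' undo_depth=0 redo_depth=1
After op 3 (redo): buf='cat' undo_depth=1 redo_depth=0
After op 4 (undo): buf='(empty)' undo_depth=0 redo_depth=1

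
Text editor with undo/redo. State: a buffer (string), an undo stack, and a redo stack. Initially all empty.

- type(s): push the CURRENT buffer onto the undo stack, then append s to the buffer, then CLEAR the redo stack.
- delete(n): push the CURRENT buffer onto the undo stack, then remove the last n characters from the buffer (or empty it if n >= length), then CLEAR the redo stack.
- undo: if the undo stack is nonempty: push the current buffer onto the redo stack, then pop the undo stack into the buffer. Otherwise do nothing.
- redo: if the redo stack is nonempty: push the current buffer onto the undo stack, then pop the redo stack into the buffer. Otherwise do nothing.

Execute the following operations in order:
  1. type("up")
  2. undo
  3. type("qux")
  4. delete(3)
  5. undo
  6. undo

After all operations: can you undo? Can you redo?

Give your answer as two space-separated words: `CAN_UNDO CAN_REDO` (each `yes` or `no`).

After op 1 (type): buf='up' undo_depth=1 redo_depth=0
After op 2 (undo): buf='(empty)' undo_depth=0 redo_depth=1
After op 3 (type): buf='qux' undo_depth=1 redo_depth=0
After op 4 (delete): buf='(empty)' undo_depth=2 redo_depth=0
After op 5 (undo): buf='qux' undo_depth=1 redo_depth=1
After op 6 (undo): buf='(empty)' undo_depth=0 redo_depth=2

Answer: no yes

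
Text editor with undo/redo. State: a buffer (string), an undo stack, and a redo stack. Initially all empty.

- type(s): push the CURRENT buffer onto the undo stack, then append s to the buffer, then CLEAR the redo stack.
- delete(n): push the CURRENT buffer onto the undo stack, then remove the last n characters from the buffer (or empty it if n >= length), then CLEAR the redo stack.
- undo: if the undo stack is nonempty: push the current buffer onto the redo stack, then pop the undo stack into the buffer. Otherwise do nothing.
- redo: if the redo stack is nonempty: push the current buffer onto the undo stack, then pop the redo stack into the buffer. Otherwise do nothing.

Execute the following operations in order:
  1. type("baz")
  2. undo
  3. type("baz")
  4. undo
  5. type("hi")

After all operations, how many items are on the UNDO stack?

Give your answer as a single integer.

Answer: 1

Derivation:
After op 1 (type): buf='baz' undo_depth=1 redo_depth=0
After op 2 (undo): buf='(empty)' undo_depth=0 redo_depth=1
After op 3 (type): buf='baz' undo_depth=1 redo_depth=0
After op 4 (undo): buf='(empty)' undo_depth=0 redo_depth=1
After op 5 (type): buf='hi' undo_depth=1 redo_depth=0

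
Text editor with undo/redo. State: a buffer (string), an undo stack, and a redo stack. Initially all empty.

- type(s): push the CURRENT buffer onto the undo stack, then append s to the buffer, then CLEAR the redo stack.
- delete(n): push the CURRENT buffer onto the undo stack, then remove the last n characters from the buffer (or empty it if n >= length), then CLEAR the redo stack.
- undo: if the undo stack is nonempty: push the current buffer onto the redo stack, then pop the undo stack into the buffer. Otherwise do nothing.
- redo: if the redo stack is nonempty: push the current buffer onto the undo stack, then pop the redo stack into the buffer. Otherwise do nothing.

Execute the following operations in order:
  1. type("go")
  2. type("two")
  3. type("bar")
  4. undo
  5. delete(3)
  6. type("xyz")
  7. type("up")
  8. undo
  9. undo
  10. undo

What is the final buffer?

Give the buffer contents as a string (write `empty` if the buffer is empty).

After op 1 (type): buf='go' undo_depth=1 redo_depth=0
After op 2 (type): buf='gotwo' undo_depth=2 redo_depth=0
After op 3 (type): buf='gotwobar' undo_depth=3 redo_depth=0
After op 4 (undo): buf='gotwo' undo_depth=2 redo_depth=1
After op 5 (delete): buf='go' undo_depth=3 redo_depth=0
After op 6 (type): buf='goxyz' undo_depth=4 redo_depth=0
After op 7 (type): buf='goxyzup' undo_depth=5 redo_depth=0
After op 8 (undo): buf='goxyz' undo_depth=4 redo_depth=1
After op 9 (undo): buf='go' undo_depth=3 redo_depth=2
After op 10 (undo): buf='gotwo' undo_depth=2 redo_depth=3

Answer: gotwo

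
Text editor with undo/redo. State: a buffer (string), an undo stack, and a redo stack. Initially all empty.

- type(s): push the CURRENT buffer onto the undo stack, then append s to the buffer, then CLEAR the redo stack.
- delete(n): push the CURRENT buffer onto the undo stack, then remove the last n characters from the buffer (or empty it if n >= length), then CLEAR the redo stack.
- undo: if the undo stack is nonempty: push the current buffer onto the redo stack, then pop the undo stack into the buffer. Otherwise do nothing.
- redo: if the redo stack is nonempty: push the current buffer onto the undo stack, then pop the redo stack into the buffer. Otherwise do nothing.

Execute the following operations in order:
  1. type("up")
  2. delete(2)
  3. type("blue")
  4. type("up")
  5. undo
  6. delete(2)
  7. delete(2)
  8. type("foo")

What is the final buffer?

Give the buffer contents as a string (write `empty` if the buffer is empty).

Answer: foo

Derivation:
After op 1 (type): buf='up' undo_depth=1 redo_depth=0
After op 2 (delete): buf='(empty)' undo_depth=2 redo_depth=0
After op 3 (type): buf='blue' undo_depth=3 redo_depth=0
After op 4 (type): buf='blueup' undo_depth=4 redo_depth=0
After op 5 (undo): buf='blue' undo_depth=3 redo_depth=1
After op 6 (delete): buf='bl' undo_depth=4 redo_depth=0
After op 7 (delete): buf='(empty)' undo_depth=5 redo_depth=0
After op 8 (type): buf='foo' undo_depth=6 redo_depth=0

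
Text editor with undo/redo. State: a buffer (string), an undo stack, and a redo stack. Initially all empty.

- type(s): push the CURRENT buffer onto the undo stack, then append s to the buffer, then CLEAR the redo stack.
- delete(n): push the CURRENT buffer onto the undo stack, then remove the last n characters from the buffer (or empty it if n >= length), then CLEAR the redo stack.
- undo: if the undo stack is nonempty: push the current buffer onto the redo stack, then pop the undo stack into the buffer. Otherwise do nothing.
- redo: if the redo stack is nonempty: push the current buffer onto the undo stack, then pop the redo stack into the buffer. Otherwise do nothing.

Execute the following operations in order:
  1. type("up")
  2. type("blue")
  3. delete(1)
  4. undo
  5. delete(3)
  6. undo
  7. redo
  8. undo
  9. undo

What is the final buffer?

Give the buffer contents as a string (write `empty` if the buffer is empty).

After op 1 (type): buf='up' undo_depth=1 redo_depth=0
After op 2 (type): buf='upblue' undo_depth=2 redo_depth=0
After op 3 (delete): buf='upblu' undo_depth=3 redo_depth=0
After op 4 (undo): buf='upblue' undo_depth=2 redo_depth=1
After op 5 (delete): buf='upb' undo_depth=3 redo_depth=0
After op 6 (undo): buf='upblue' undo_depth=2 redo_depth=1
After op 7 (redo): buf='upb' undo_depth=3 redo_depth=0
After op 8 (undo): buf='upblue' undo_depth=2 redo_depth=1
After op 9 (undo): buf='up' undo_depth=1 redo_depth=2

Answer: up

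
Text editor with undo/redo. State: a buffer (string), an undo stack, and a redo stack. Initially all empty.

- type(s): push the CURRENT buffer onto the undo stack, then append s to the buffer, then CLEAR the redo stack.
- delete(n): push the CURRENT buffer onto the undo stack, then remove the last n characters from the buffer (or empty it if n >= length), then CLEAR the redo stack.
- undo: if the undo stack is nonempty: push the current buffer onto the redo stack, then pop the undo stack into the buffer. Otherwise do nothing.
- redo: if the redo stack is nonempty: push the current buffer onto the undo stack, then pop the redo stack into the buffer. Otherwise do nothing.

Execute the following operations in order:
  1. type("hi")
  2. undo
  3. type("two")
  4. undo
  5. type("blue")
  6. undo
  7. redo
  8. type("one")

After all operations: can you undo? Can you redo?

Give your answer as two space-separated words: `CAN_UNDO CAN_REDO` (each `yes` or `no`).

After op 1 (type): buf='hi' undo_depth=1 redo_depth=0
After op 2 (undo): buf='(empty)' undo_depth=0 redo_depth=1
After op 3 (type): buf='two' undo_depth=1 redo_depth=0
After op 4 (undo): buf='(empty)' undo_depth=0 redo_depth=1
After op 5 (type): buf='blue' undo_depth=1 redo_depth=0
After op 6 (undo): buf='(empty)' undo_depth=0 redo_depth=1
After op 7 (redo): buf='blue' undo_depth=1 redo_depth=0
After op 8 (type): buf='blueone' undo_depth=2 redo_depth=0

Answer: yes no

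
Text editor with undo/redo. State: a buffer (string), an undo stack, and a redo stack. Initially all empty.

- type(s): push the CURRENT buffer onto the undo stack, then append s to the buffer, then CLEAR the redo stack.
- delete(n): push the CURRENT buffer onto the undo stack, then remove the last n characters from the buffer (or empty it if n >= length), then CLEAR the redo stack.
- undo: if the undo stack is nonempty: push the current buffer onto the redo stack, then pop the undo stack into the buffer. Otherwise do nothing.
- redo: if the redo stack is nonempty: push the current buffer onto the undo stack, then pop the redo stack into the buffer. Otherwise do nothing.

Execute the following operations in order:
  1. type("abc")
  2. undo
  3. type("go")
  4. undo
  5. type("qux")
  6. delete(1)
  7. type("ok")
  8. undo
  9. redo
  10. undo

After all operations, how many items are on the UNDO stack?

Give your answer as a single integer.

Answer: 2

Derivation:
After op 1 (type): buf='abc' undo_depth=1 redo_depth=0
After op 2 (undo): buf='(empty)' undo_depth=0 redo_depth=1
After op 3 (type): buf='go' undo_depth=1 redo_depth=0
After op 4 (undo): buf='(empty)' undo_depth=0 redo_depth=1
After op 5 (type): buf='qux' undo_depth=1 redo_depth=0
After op 6 (delete): buf='qu' undo_depth=2 redo_depth=0
After op 7 (type): buf='quok' undo_depth=3 redo_depth=0
After op 8 (undo): buf='qu' undo_depth=2 redo_depth=1
After op 9 (redo): buf='quok' undo_depth=3 redo_depth=0
After op 10 (undo): buf='qu' undo_depth=2 redo_depth=1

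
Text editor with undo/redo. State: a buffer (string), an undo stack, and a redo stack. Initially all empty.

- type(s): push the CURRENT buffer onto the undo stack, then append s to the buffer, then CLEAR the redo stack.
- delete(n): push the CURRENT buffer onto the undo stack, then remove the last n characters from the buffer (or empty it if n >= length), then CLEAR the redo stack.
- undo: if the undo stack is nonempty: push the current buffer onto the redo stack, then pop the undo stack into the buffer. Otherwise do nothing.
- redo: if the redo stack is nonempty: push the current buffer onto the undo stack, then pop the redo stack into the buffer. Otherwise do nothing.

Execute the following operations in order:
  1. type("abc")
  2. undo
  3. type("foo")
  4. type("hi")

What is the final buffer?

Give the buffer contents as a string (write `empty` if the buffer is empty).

After op 1 (type): buf='abc' undo_depth=1 redo_depth=0
After op 2 (undo): buf='(empty)' undo_depth=0 redo_depth=1
After op 3 (type): buf='foo' undo_depth=1 redo_depth=0
After op 4 (type): buf='foohi' undo_depth=2 redo_depth=0

Answer: foohi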